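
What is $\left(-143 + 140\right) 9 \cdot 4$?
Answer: $-108$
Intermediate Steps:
$\left(-143 + 140\right) 9 \cdot 4 = \left(-3\right) 36 = -108$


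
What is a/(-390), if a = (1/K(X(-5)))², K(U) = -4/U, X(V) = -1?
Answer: -1/6240 ≈ -0.00016026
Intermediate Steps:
a = 1/16 (a = (1/(-4/(-1)))² = (1/(-4*(-1)))² = (1/4)² = (¼)² = 1/16 ≈ 0.062500)
a/(-390) = (1/16)/(-390) = (1/16)*(-1/390) = -1/6240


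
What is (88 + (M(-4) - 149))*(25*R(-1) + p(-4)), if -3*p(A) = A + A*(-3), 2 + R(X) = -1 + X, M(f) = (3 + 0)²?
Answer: 16016/3 ≈ 5338.7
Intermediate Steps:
M(f) = 9 (M(f) = 3² = 9)
R(X) = -3 + X (R(X) = -2 + (-1 + X) = -3 + X)
p(A) = 2*A/3 (p(A) = -(A + A*(-3))/3 = -(A - 3*A)/3 = -(-2)*A/3 = 2*A/3)
(88 + (M(-4) - 149))*(25*R(-1) + p(-4)) = (88 + (9 - 149))*(25*(-3 - 1) + (⅔)*(-4)) = (88 - 140)*(25*(-4) - 8/3) = -52*(-100 - 8/3) = -52*(-308/3) = 16016/3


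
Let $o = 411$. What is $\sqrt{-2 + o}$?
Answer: $\sqrt{409} \approx 20.224$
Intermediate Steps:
$\sqrt{-2 + o} = \sqrt{-2 + 411} = \sqrt{409}$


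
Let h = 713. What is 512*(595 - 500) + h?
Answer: 49353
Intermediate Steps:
512*(595 - 500) + h = 512*(595 - 500) + 713 = 512*95 + 713 = 48640 + 713 = 49353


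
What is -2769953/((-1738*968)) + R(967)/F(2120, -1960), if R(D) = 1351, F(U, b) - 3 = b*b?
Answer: 10643332655443/6463051421552 ≈ 1.6468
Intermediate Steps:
F(U, b) = 3 + b² (F(U, b) = 3 + b*b = 3 + b²)
-2769953/((-1738*968)) + R(967)/F(2120, -1960) = -2769953/((-1738*968)) + 1351/(3 + (-1960)²) = -2769953/(-1682384) + 1351/(3 + 3841600) = -2769953*(-1/1682384) + 1351/3841603 = 2769953/1682384 + 1351*(1/3841603) = 2769953/1682384 + 1351/3841603 = 10643332655443/6463051421552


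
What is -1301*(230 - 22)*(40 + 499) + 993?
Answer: -145856719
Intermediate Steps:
-1301*(230 - 22)*(40 + 499) + 993 = -270608*539 + 993 = -1301*112112 + 993 = -145857712 + 993 = -145856719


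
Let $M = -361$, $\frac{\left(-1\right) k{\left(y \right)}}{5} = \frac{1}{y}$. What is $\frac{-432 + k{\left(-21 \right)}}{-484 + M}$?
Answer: $\frac{9067}{17745} \approx 0.51096$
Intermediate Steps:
$k{\left(y \right)} = - \frac{5}{y}$
$\frac{-432 + k{\left(-21 \right)}}{-484 + M} = \frac{-432 - \frac{5}{-21}}{-484 - 361} = \frac{-432 - - \frac{5}{21}}{-845} = \left(-432 + \frac{5}{21}\right) \left(- \frac{1}{845}\right) = \left(- \frac{9067}{21}\right) \left(- \frac{1}{845}\right) = \frac{9067}{17745}$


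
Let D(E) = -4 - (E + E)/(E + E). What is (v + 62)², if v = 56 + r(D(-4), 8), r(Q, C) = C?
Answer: 15876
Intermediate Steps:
D(E) = -5 (D(E) = -4 - 2*E/(2*E) = -4 - 2*E*1/(2*E) = -4 - 1*1 = -4 - 1 = -5)
v = 64 (v = 56 + 8 = 64)
(v + 62)² = (64 + 62)² = 126² = 15876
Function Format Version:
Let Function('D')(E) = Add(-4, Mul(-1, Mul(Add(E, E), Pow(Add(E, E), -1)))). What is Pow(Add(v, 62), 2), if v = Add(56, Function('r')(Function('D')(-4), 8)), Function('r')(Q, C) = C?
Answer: 15876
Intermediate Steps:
Function('D')(E) = -5 (Function('D')(E) = Add(-4, Mul(-1, Mul(Mul(2, E), Pow(Mul(2, E), -1)))) = Add(-4, Mul(-1, Mul(Mul(2, E), Mul(Rational(1, 2), Pow(E, -1))))) = Add(-4, Mul(-1, 1)) = Add(-4, -1) = -5)
v = 64 (v = Add(56, 8) = 64)
Pow(Add(v, 62), 2) = Pow(Add(64, 62), 2) = Pow(126, 2) = 15876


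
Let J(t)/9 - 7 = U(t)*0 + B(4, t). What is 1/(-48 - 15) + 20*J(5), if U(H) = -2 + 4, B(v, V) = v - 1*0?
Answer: 124739/63 ≈ 1980.0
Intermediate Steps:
B(v, V) = v (B(v, V) = v + 0 = v)
U(H) = 2
J(t) = 99 (J(t) = 63 + 9*(2*0 + 4) = 63 + 9*(0 + 4) = 63 + 9*4 = 63 + 36 = 99)
1/(-48 - 15) + 20*J(5) = 1/(-48 - 15) + 20*99 = 1/(-63) + 1980 = -1/63 + 1980 = 124739/63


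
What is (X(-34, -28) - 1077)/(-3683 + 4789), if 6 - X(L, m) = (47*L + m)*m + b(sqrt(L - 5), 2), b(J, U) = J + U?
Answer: -46601/1106 - I*sqrt(39)/1106 ≈ -42.135 - 0.0056465*I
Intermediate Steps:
X(L, m) = 4 - sqrt(-5 + L) - m*(m + 47*L) (X(L, m) = 6 - ((47*L + m)*m + (sqrt(L - 5) + 2)) = 6 - ((m + 47*L)*m + (sqrt(-5 + L) + 2)) = 6 - (m*(m + 47*L) + (2 + sqrt(-5 + L))) = 6 - (2 + sqrt(-5 + L) + m*(m + 47*L)) = 6 + (-2 - sqrt(-5 + L) - m*(m + 47*L)) = 4 - sqrt(-5 + L) - m*(m + 47*L))
(X(-34, -28) - 1077)/(-3683 + 4789) = ((4 - 1*(-28)**2 - sqrt(-5 - 34) - 47*(-34)*(-28)) - 1077)/(-3683 + 4789) = ((4 - 1*784 - sqrt(-39) - 44744) - 1077)/1106 = ((4 - 784 - I*sqrt(39) - 44744) - 1077)*(1/1106) = ((-45524 - I*sqrt(39)) - 1077)*(1/1106) = (-46601 - I*sqrt(39))*(1/1106) = -46601/1106 - I*sqrt(39)/1106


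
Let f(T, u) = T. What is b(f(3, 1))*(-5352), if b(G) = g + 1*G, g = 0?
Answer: -16056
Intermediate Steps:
b(G) = G (b(G) = 0 + 1*G = 0 + G = G)
b(f(3, 1))*(-5352) = 3*(-5352) = -16056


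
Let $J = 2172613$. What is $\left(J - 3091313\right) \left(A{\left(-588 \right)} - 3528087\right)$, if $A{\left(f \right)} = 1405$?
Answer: $3239962753400$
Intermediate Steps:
$\left(J - 3091313\right) \left(A{\left(-588 \right)} - 3528087\right) = \left(2172613 - 3091313\right) \left(1405 - 3528087\right) = \left(-918700\right) \left(-3526682\right) = 3239962753400$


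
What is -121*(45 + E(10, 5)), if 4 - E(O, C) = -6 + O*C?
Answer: -605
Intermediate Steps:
E(O, C) = 10 - C*O (E(O, C) = 4 - (-6 + O*C) = 4 - (-6 + C*O) = 4 + (6 - C*O) = 10 - C*O)
-121*(45 + E(10, 5)) = -121*(45 + (10 - 1*5*10)) = -121*(45 + (10 - 50)) = -121*(45 - 40) = -121*5 = -605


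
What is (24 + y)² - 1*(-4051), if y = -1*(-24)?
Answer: 6355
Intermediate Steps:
y = 24
(24 + y)² - 1*(-4051) = (24 + 24)² - 1*(-4051) = 48² + 4051 = 2304 + 4051 = 6355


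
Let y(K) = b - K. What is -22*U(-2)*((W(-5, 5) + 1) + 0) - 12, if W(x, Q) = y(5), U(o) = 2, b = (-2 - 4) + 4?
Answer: 252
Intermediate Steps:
b = -2 (b = -6 + 4 = -2)
y(K) = -2 - K
W(x, Q) = -7 (W(x, Q) = -2 - 1*5 = -2 - 5 = -7)
-22*U(-2)*((W(-5, 5) + 1) + 0) - 12 = -44*((-7 + 1) + 0) - 12 = -44*(-6 + 0) - 12 = -44*(-6) - 12 = -22*(-12) - 12 = 264 - 12 = 252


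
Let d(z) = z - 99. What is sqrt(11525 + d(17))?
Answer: sqrt(11443) ≈ 106.97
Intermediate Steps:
d(z) = -99 + z
sqrt(11525 + d(17)) = sqrt(11525 + (-99 + 17)) = sqrt(11525 - 82) = sqrt(11443)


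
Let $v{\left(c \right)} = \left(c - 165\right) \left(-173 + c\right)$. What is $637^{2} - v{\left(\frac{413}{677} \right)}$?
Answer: $\frac{172987033265}{458329} \approx 3.7743 \cdot 10^{5}$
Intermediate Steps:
$v{\left(c \right)} = \left(-173 + c\right) \left(-165 + c\right)$ ($v{\left(c \right)} = \left(-165 + c\right) \left(-173 + c\right) = \left(-173 + c\right) \left(-165 + c\right)$)
$637^{2} - v{\left(\frac{413}{677} \right)} = 637^{2} - \left(28545 + \left(\frac{413}{677}\right)^{2} - 338 \cdot \frac{413}{677}\right) = 405769 - \left(28545 + \left(413 \cdot \frac{1}{677}\right)^{2} - 338 \cdot 413 \cdot \frac{1}{677}\right) = 405769 - \left(28545 + \left(\frac{413}{677}\right)^{2} - \frac{139594}{677}\right) = 405769 - \left(28545 + \frac{170569}{458329} - \frac{139594}{677}\right) = 405769 - \frac{12988666736}{458329} = \frac{172987033265}{458329}$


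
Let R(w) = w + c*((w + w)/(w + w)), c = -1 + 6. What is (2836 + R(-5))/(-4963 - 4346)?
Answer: -2836/9309 ≈ -0.30465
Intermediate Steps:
c = 5
R(w) = 5 + w (R(w) = w + 5*((w + w)/(w + w)) = w + 5*((2*w)/((2*w))) = w + 5*((2*w)*(1/(2*w))) = w + 5*1 = w + 5 = 5 + w)
(2836 + R(-5))/(-4963 - 4346) = (2836 + (5 - 5))/(-4963 - 4346) = (2836 + 0)/(-9309) = 2836*(-1/9309) = -2836/9309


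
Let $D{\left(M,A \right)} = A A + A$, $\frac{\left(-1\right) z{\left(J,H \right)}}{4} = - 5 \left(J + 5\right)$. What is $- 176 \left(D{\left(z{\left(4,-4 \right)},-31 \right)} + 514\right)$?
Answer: $-254144$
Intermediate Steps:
$z{\left(J,H \right)} = 100 + 20 J$ ($z{\left(J,H \right)} = - 4 \left(- 5 \left(J + 5\right)\right) = - 4 \left(- 5 \left(5 + J\right)\right) = - 4 \left(-25 - 5 J\right) = 100 + 20 J$)
$D{\left(M,A \right)} = A + A^{2}$ ($D{\left(M,A \right)} = A^{2} + A = A + A^{2}$)
$- 176 \left(D{\left(z{\left(4,-4 \right)},-31 \right)} + 514\right) = - 176 \left(- 31 \left(1 - 31\right) + 514\right) = - 176 \left(\left(-31\right) \left(-30\right) + 514\right) = - 176 \left(930 + 514\right) = \left(-176\right) 1444 = -254144$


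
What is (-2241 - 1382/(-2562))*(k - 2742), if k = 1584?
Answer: 1107831580/427 ≈ 2.5945e+6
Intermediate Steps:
(-2241 - 1382/(-2562))*(k - 2742) = (-2241 - 1382/(-2562))*(1584 - 2742) = (-2241 - 1382*(-1/2562))*(-1158) = (-2241 + 691/1281)*(-1158) = -2870030/1281*(-1158) = 1107831580/427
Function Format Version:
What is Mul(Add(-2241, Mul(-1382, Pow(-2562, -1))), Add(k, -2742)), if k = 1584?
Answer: Rational(1107831580, 427) ≈ 2.5945e+6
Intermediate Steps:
Mul(Add(-2241, Mul(-1382, Pow(-2562, -1))), Add(k, -2742)) = Mul(Add(-2241, Mul(-1382, Pow(-2562, -1))), Add(1584, -2742)) = Mul(Add(-2241, Mul(-1382, Rational(-1, 2562))), -1158) = Mul(Add(-2241, Rational(691, 1281)), -1158) = Mul(Rational(-2870030, 1281), -1158) = Rational(1107831580, 427)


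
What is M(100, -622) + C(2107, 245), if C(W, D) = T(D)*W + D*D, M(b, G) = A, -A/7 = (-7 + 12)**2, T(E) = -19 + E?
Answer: 536032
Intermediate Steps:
A = -175 (A = -7*(-7 + 12)**2 = -7*5**2 = -7*25 = -175)
M(b, G) = -175
C(W, D) = D**2 + W*(-19 + D) (C(W, D) = (-19 + D)*W + D*D = W*(-19 + D) + D**2 = D**2 + W*(-19 + D))
M(100, -622) + C(2107, 245) = -175 + (245**2 + 2107*(-19 + 245)) = -175 + (60025 + 2107*226) = -175 + (60025 + 476182) = -175 + 536207 = 536032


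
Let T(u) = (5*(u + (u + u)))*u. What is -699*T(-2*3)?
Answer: -377460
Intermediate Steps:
T(u) = 15*u² (T(u) = (5*(u + 2*u))*u = (5*(3*u))*u = (15*u)*u = 15*u²)
-699*T(-2*3) = -10485*(-2*3)² = -10485*(-6)² = -10485*36 = -699*540 = -377460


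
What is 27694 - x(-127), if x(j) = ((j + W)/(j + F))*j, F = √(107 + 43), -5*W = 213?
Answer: 2226289522/79895 + 107696*√6/15979 ≈ 27882.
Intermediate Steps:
W = -213/5 (W = -⅕*213 = -213/5 ≈ -42.600)
F = 5*√6 (F = √150 = 5*√6 ≈ 12.247)
x(j) = j*(-213/5 + j)/(j + 5*√6) (x(j) = ((j - 213/5)/(j + 5*√6))*j = ((-213/5 + j)/(j + 5*√6))*j = j*(-213/5 + j)/(j + 5*√6))
27694 - x(-127) = 27694 - (-127)*(-213 + 5*(-127))/(5*(-127 + 5*√6)) = 27694 - (-127)*(-213 - 635)/(5*(-127 + 5*√6)) = 27694 - (-127)*(-848)/(5*(-127 + 5*√6)) = 27694 - 107696/(5*(-127 + 5*√6))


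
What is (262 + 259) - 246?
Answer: 275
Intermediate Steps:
(262 + 259) - 246 = 521 - 246 = 275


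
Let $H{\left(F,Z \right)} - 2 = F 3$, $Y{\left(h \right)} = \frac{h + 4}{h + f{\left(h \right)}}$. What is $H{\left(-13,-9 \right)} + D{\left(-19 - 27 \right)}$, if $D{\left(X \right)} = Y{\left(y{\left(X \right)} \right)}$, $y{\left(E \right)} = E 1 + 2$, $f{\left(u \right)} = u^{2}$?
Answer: $- \frac{17511}{473} \approx -37.021$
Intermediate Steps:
$y{\left(E \right)} = 2 + E$ ($y{\left(E \right)} = E + 2 = 2 + E$)
$Y{\left(h \right)} = \frac{4 + h}{h + h^{2}}$ ($Y{\left(h \right)} = \frac{h + 4}{h + h^{2}} = \frac{4 + h}{h + h^{2}}$)
$D{\left(X \right)} = \frac{6 + X}{\left(2 + X\right) \left(3 + X\right)}$ ($D{\left(X \right)} = \frac{4 + \left(2 + X\right)}{\left(2 + X\right) \left(1 + \left(2 + X\right)\right)} = \frac{6 + X}{\left(2 + X\right) \left(3 + X\right)}$)
$H{\left(F,Z \right)} = 2 + 3 F$ ($H{\left(F,Z \right)} = 2 + F 3 = 2 + 3 F$)
$H{\left(-13,-9 \right)} + D{\left(-19 - 27 \right)} = \left(2 + 3 \left(-13\right)\right) + \frac{6 - 46}{2 - 46 + \left(2 - 46\right)^{2}} = \left(2 - 39\right) + \frac{6 - 46}{2 - 46 + \left(2 - 46\right)^{2}} = -37 + \frac{1}{2 - 46 + \left(-44\right)^{2}} \left(-40\right) = -37 + \frac{1}{2 - 46 + 1936} \left(-40\right) = -37 + \frac{1}{1892} \left(-40\right) = -37 - \frac{10}{473} = - \frac{17511}{473}$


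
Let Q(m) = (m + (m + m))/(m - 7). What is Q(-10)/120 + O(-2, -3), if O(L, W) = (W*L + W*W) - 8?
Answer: 477/68 ≈ 7.0147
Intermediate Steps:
O(L, W) = -8 + W² + L*W (O(L, W) = (L*W + W²) - 8 = (W² + L*W) - 8 = -8 + W² + L*W)
Q(m) = 3*m/(-7 + m) (Q(m) = (m + 2*m)/(-7 + m) = (3*m)/(-7 + m) = 3*m/(-7 + m))
Q(-10)/120 + O(-2, -3) = (3*(-10)/(-7 - 10))/120 + (-8 + (-3)² - 2*(-3)) = (3*(-10)/(-17))/120 + (-8 + 9 + 6) = (3*(-10)*(-1/17))/120 + 7 = (1/120)*(30/17) + 7 = 1/68 + 7 = 477/68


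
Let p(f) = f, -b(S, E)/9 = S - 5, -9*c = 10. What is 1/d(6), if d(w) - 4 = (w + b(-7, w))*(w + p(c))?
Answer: 3/1684 ≈ 0.0017815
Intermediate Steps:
c = -10/9 (c = -1/9*10 = -10/9 ≈ -1.1111)
b(S, E) = 45 - 9*S (b(S, E) = -9*(S - 5) = -9*(-5 + S) = 45 - 9*S)
d(w) = 4 + (108 + w)*(-10/9 + w) (d(w) = 4 + (w + (45 - 9*(-7)))*(w - 10/9) = 4 + (w + (45 + 63))*(-10/9 + w) = 4 + (w + 108)*(-10/9 + w) = 4 + (108 + w)*(-10/9 + w))
1/d(6) = 1/(-116 + 6**2 + (962/9)*6) = 1/(-116 + 36 + 1924/3) = 1/(1684/3) = 3/1684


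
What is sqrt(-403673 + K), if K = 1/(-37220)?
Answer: I*sqrt(139804917812605)/18610 ≈ 635.35*I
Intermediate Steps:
K = -1/37220 ≈ -2.6867e-5
sqrt(-403673 + K) = sqrt(-403673 - 1/37220) = sqrt(-15024709061/37220) = I*sqrt(139804917812605)/18610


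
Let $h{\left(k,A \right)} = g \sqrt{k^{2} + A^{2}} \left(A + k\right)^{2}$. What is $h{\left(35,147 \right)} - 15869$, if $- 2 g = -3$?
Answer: $-15869 + 347802 \sqrt{466} \approx 7.4921 \cdot 10^{6}$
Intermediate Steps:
$g = \frac{3}{2}$ ($g = \left(- \frac{1}{2}\right) \left(-3\right) = \frac{3}{2} \approx 1.5$)
$h{\left(k,A \right)} = \frac{3 \left(A + k\right)^{2} \sqrt{A^{2} + k^{2}}}{2}$ ($h{\left(k,A \right)} = \frac{3 \sqrt{k^{2} + A^{2}}}{2} \left(A + k\right)^{2} = \frac{3 \sqrt{A^{2} + k^{2}}}{2} \left(A + k\right)^{2} = \frac{3 \left(A + k\right)^{2} \sqrt{A^{2} + k^{2}}}{2}$)
$h{\left(35,147 \right)} - 15869 = \frac{3 \left(147 + 35\right)^{2} \sqrt{147^{2} + 35^{2}}}{2} - 15869 = \frac{3 \cdot 182^{2} \sqrt{21609 + 1225}}{2} - 15869 = \frac{3}{2} \cdot 33124 \sqrt{22834} - 15869 = \frac{3}{2} \cdot 33124 \cdot 7 \sqrt{466} - 15869 = 347802 \sqrt{466} - 15869 = -15869 + 347802 \sqrt{466}$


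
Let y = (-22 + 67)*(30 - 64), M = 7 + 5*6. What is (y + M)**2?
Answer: 2229049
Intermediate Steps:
M = 37 (M = 7 + 30 = 37)
y = -1530 (y = 45*(-34) = -1530)
(y + M)**2 = (-1530 + 37)**2 = (-1493)**2 = 2229049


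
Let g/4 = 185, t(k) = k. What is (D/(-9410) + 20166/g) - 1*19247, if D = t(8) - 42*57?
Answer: -1338330321/69634 ≈ -19220.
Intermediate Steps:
g = 740 (g = 4*185 = 740)
D = -2386 (D = 8 - 42*57 = 8 - 2394 = -2386)
(D/(-9410) + 20166/g) - 1*19247 = (-2386/(-9410) + 20166/740) - 1*19247 = (-2386*(-1/9410) + 20166*(1/740)) - 19247 = (1193/4705 + 10083/370) - 19247 = 1915277/69634 - 19247 = -1338330321/69634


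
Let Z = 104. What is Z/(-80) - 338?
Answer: -3393/10 ≈ -339.30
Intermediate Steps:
Z/(-80) - 338 = 104/(-80) - 338 = -1/80*104 - 338 = -13/10 - 338 = -3393/10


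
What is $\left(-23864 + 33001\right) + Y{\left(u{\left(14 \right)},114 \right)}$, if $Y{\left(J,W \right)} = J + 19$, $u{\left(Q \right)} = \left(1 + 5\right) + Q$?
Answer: $9176$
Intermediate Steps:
$u{\left(Q \right)} = 6 + Q$
$Y{\left(J,W \right)} = 19 + J$
$\left(-23864 + 33001\right) + Y{\left(u{\left(14 \right)},114 \right)} = \left(-23864 + 33001\right) + \left(19 + \left(6 + 14\right)\right) = 9137 + \left(19 + 20\right) = 9137 + 39 = 9176$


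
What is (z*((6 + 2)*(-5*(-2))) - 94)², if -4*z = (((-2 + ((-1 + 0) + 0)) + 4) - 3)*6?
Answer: 21316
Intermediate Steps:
z = 3 (z = -(((-2 + ((-1 + 0) + 0)) + 4) - 3)*6/4 = -(((-2 + (-1 + 0)) + 4) - 3)*6/4 = -(((-2 - 1) + 4) - 3)*6/4 = -((-3 + 4) - 3)*6/4 = -(1 - 3)*6/4 = -(-1)*6/2 = -¼*(-12) = 3)
(z*((6 + 2)*(-5*(-2))) - 94)² = (3*((6 + 2)*(-5*(-2))) - 94)² = (3*(8*10) - 94)² = (3*80 - 94)² = (240 - 94)² = 146² = 21316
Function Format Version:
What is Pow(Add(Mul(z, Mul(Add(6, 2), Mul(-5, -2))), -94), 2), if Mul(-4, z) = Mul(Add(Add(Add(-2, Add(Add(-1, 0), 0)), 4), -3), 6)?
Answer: 21316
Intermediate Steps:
z = 3 (z = Mul(Rational(-1, 4), Mul(Add(Add(Add(-2, Add(Add(-1, 0), 0)), 4), -3), 6)) = Mul(Rational(-1, 4), Mul(Add(Add(Add(-2, Add(-1, 0)), 4), -3), 6)) = Mul(Rational(-1, 4), Mul(Add(Add(Add(-2, -1), 4), -3), 6)) = Mul(Rational(-1, 4), Mul(Add(Add(-3, 4), -3), 6)) = Mul(Rational(-1, 4), Mul(Add(1, -3), 6)) = Mul(Rational(-1, 4), Mul(-2, 6)) = Mul(Rational(-1, 4), -12) = 3)
Pow(Add(Mul(z, Mul(Add(6, 2), Mul(-5, -2))), -94), 2) = Pow(Add(Mul(3, Mul(Add(6, 2), Mul(-5, -2))), -94), 2) = Pow(Add(Mul(3, Mul(8, 10)), -94), 2) = Pow(Add(Mul(3, 80), -94), 2) = Pow(Add(240, -94), 2) = Pow(146, 2) = 21316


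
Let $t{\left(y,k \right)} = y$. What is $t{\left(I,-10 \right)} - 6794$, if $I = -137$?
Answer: $-6931$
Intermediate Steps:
$t{\left(I,-10 \right)} - 6794 = -137 - 6794 = -6931$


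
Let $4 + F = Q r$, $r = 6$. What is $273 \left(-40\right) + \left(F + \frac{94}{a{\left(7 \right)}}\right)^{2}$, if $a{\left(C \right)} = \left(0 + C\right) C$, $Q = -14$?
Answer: $- \frac{8427396}{2401} \approx -3510.0$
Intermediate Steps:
$a{\left(C \right)} = C^{2}$ ($a{\left(C \right)} = C C = C^{2}$)
$F = -88$ ($F = -4 - 84 = -88$)
$273 \left(-40\right) + \left(F + \frac{94}{a{\left(7 \right)}}\right)^{2} = 273 \left(-40\right) + \left(-88 + \frac{94}{7^{2}}\right)^{2} = -10920 + \left(-88 + \frac{94}{49}\right)^{2} = -10920 + \left(- \frac{4218}{49}\right)^{2} = -10920 + \frac{17791524}{2401} = - \frac{8427396}{2401}$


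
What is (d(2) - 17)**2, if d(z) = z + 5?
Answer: 100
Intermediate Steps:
d(z) = 5 + z
(d(2) - 17)**2 = ((5 + 2) - 17)**2 = (7 - 17)**2 = (-10)**2 = 100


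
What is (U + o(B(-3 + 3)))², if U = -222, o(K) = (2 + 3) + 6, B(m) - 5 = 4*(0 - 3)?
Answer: 44521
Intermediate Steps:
B(m) = -7 (B(m) = 5 + 4*(0 - 3) = 5 + 4*(-3) = 5 - 12 = -7)
o(K) = 11 (o(K) = 5 + 6 = 11)
(U + o(B(-3 + 3)))² = (-222 + 11)² = (-211)² = 44521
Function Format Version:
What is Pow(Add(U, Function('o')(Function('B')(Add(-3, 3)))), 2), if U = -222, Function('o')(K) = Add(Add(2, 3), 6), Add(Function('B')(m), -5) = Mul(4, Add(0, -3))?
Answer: 44521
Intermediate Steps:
Function('B')(m) = -7 (Function('B')(m) = Add(5, Mul(4, Add(0, -3))) = Add(5, Mul(4, -3)) = Add(5, -12) = -7)
Function('o')(K) = 11 (Function('o')(K) = Add(5, 6) = 11)
Pow(Add(U, Function('o')(Function('B')(Add(-3, 3)))), 2) = Pow(Add(-222, 11), 2) = Pow(-211, 2) = 44521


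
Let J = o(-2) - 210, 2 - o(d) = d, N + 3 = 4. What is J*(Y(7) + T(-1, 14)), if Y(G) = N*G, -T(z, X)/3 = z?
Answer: -2060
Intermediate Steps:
N = 1 (N = -3 + 4 = 1)
T(z, X) = -3*z
o(d) = 2 - d
Y(G) = G (Y(G) = 1*G = G)
J = -206 (J = (2 - 1*(-2)) - 210 = (2 + 2) - 210 = 4 - 210 = -206)
J*(Y(7) + T(-1, 14)) = -206*(7 - 3*(-1)) = -206*(7 + 3) = -206*10 = -2060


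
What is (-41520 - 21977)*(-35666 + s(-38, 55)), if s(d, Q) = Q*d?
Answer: 2397392732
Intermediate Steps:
(-41520 - 21977)*(-35666 + s(-38, 55)) = (-41520 - 21977)*(-35666 + 55*(-38)) = -63497*(-35666 - 2090) = -63497*(-37756) = 2397392732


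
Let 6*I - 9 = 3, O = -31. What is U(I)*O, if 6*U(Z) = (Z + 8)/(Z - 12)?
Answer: 31/6 ≈ 5.1667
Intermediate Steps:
I = 2 (I = 3/2 + (1/6)*3 = 3/2 + 1/2 = 2)
U(Z) = (8 + Z)/(6*(-12 + Z)) (U(Z) = ((Z + 8)/(Z - 12))/6 = ((8 + Z)/(-12 + Z))/6 = (8 + Z)/(6*(-12 + Z)))
U(I)*O = ((8 + 2)/(6*(-12 + 2)))*(-31) = ((1/6)*10/(-10))*(-31) = ((1/6)*(-1/10)*10)*(-31) = -1/6*(-31) = 31/6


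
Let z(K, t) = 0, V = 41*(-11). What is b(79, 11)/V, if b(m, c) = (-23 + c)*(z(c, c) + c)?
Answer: 12/41 ≈ 0.29268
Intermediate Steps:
V = -451
b(m, c) = c*(-23 + c) (b(m, c) = (-23 + c)*(0 + c) = (-23 + c)*c = c*(-23 + c))
b(79, 11)/V = (11*(-23 + 11))/(-451) = (11*(-12))*(-1/451) = -132*(-1/451) = 12/41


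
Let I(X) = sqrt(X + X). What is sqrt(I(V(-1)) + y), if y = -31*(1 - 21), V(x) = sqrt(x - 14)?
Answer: sqrt(620 + sqrt(2)*15**(1/4)*sqrt(I)) ≈ 24.939 + 0.03946*I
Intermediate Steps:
V(x) = sqrt(-14 + x)
I(X) = sqrt(2)*sqrt(X) (I(X) = sqrt(2*X) = sqrt(2)*sqrt(X))
y = 620 (y = -31*(-20) = 620)
sqrt(I(V(-1)) + y) = sqrt(sqrt(2)*sqrt(sqrt(-14 - 1)) + 620) = sqrt(sqrt(2)*sqrt(sqrt(-15)) + 620) = sqrt(sqrt(2)*sqrt(I*sqrt(15)) + 620) = sqrt(sqrt(2)*(15**(1/4)*sqrt(I)) + 620) = sqrt(sqrt(2)*15**(1/4)*sqrt(I) + 620) = sqrt(620 + sqrt(2)*15**(1/4)*sqrt(I))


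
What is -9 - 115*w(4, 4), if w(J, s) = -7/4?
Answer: 769/4 ≈ 192.25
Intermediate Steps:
w(J, s) = -7/4 (w(J, s) = -7*¼ = -7/4)
-9 - 115*w(4, 4) = -9 - 115*(-7/4) = -9 + 805/4 = 769/4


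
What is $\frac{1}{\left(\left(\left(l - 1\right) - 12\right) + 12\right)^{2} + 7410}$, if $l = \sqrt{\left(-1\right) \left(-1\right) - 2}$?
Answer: $\frac{3705}{27454052} + \frac{i}{27454052} \approx 0.00013495 + 3.6424 \cdot 10^{-8} i$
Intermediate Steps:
$l = i$ ($l = \sqrt{1 - 2} = \sqrt{-1} = i \approx 1.0 i$)
$\frac{1}{\left(\left(\left(l - 1\right) - 12\right) + 12\right)^{2} + 7410} = \frac{1}{\left(\left(\left(i - 1\right) - 12\right) + 12\right)^{2} + 7410} = \frac{1}{\left(\left(\left(-1 + i\right) - 12\right) + 12\right)^{2} + 7410} = \frac{1}{\left(\left(-13 + i\right) + 12\right)^{2} + 7410} = \frac{1}{\left(-1 + i\right)^{2} + 7410} = \frac{1}{7410 + \left(-1 + i\right)^{2}}$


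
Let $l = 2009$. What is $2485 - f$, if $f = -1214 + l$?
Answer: $1690$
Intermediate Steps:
$f = 795$ ($f = -1214 + 2009 = 795$)
$2485 - f = 2485 - 795 = 1690$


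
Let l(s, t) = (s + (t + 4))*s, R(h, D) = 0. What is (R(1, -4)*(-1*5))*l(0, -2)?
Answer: 0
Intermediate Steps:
l(s, t) = s*(4 + s + t) (l(s, t) = (s + (4 + t))*s = (4 + s + t)*s = s*(4 + s + t))
(R(1, -4)*(-1*5))*l(0, -2) = (0*(-1*5))*(0*(4 + 0 - 2)) = (0*(-5))*(0*2) = 0*0 = 0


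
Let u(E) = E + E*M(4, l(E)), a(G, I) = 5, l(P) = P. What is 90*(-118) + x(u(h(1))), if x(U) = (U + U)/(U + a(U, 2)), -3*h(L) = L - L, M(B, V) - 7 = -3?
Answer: -10620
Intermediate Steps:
M(B, V) = 4 (M(B, V) = 7 - 3 = 4)
h(L) = 0 (h(L) = -(L - L)/3 = -1/3*0 = 0)
u(E) = 5*E (u(E) = E + E*4 = E + 4*E = 5*E)
x(U) = 2*U/(5 + U) (x(U) = (U + U)/(U + 5) = (2*U)/(5 + U) = 2*U/(5 + U))
90*(-118) + x(u(h(1))) = 90*(-118) + 2*(5*0)/(5 + 5*0) = -10620 + 2*0/(5 + 0) = -10620 + 2*0/5 = -10620 + 2*0*(1/5) = -10620 + 0 = -10620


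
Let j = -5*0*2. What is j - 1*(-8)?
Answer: 8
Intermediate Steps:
j = 0 (j = 0*2 = 0)
j - 1*(-8) = 0 - 1*(-8) = 0 + 8 = 8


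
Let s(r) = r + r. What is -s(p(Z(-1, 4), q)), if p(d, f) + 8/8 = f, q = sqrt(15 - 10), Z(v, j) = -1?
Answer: 2 - 2*sqrt(5) ≈ -2.4721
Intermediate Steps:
q = sqrt(5) ≈ 2.2361
p(d, f) = -1 + f
s(r) = 2*r
-s(p(Z(-1, 4), q)) = -2*(-1 + sqrt(5)) = -(-2 + 2*sqrt(5)) = 2 - 2*sqrt(5)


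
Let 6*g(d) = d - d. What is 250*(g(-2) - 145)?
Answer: -36250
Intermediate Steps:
g(d) = 0 (g(d) = (d - d)/6 = (⅙)*0 = 0)
250*(g(-2) - 145) = 250*(0 - 145) = 250*(-145) = -36250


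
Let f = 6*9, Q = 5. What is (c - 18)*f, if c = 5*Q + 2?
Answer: 486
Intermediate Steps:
f = 54
c = 27 (c = 5*5 + 2 = 25 + 2 = 27)
(c - 18)*f = (27 - 18)*54 = 9*54 = 486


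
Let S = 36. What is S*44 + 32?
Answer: 1616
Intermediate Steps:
S*44 + 32 = 36*44 + 32 = 1584 + 32 = 1616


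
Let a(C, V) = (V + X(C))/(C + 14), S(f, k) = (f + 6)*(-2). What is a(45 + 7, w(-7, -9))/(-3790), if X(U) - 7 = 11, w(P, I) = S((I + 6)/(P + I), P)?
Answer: -3/133408 ≈ -2.2487e-5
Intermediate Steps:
S(f, k) = -12 - 2*f (S(f, k) = (6 + f)*(-2) = -12 - 2*f)
w(P, I) = -12 - 2*(6 + I)/(I + P) (w(P, I) = -12 - 2*(I + 6)/(P + I) = -12 - 2*(6 + I)/(I + P))
X(U) = 18 (X(U) = 7 + 11 = 18)
a(C, V) = (18 + V)/(14 + C) (a(C, V) = (V + 18)/(C + 14) = (18 + V)/(14 + C))
a(45 + 7, w(-7, -9))/(-3790) = ((18 + 2*(-6 - 7*(-9) - 6*(-7))/(-9 - 7))/(14 + (45 + 7)))/(-3790) = ((18 + 2*(-6 + 63 + 42)/(-16))/(14 + 52))*(-1/3790) = ((18 + 2*(-1/16)*99)/66)*(-1/3790) = ((18 - 99/8)/66)*(-1/3790) = ((1/66)*(45/8))*(-1/3790) = (15/176)*(-1/3790) = -3/133408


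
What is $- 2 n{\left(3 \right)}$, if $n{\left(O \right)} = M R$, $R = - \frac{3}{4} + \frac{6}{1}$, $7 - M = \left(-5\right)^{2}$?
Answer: $189$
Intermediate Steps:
$M = -18$ ($M = 7 - \left(-5\right)^{2} = 7 - 25 = -18$)
$R = \frac{21}{4}$ ($R = \left(-3\right) \frac{1}{4} + 6 \cdot 1 = - \frac{3}{4} + 6 = \frac{21}{4} \approx 5.25$)
$n{\left(O \right)} = - \frac{189}{2}$ ($n{\left(O \right)} = \left(-18\right) \frac{21}{4} = - \frac{189}{2}$)
$- 2 n{\left(3 \right)} = \left(-2\right) \left(- \frac{189}{2}\right) = 189$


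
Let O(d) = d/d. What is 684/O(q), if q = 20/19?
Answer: 684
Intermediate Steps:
q = 20/19 (q = 20*(1/19) = 20/19 ≈ 1.0526)
O(d) = 1
684/O(q) = 684/1 = 684*1 = 684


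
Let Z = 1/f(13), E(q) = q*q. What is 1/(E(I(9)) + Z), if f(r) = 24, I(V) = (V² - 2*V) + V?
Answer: 24/124417 ≈ 0.00019290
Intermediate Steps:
I(V) = V² - V
E(q) = q²
Z = 1/24 ≈ 0.041667
1/(E(I(9)) + Z) = 1/((9*(-1 + 9))² + 1/24) = 1/((9*8)² + 1/24) = 1/(72² + 1/24) = 1/(5184 + 1/24) = 1/(124417/24) = 24/124417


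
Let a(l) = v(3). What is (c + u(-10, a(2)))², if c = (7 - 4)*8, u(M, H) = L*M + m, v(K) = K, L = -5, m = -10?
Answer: 4096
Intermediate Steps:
a(l) = 3
u(M, H) = -10 - 5*M (u(M, H) = -5*M - 10 = -10 - 5*M)
c = 24 (c = 3*8 = 24)
(c + u(-10, a(2)))² = (24 + (-10 - 5*(-10)))² = (24 + (-10 + 50))² = (24 + 40)² = 64² = 4096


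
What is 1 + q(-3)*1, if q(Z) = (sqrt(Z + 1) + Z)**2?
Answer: 8 - 6*I*sqrt(2) ≈ 8.0 - 8.4853*I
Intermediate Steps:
q(Z) = (Z + sqrt(1 + Z))**2 (q(Z) = (sqrt(1 + Z) + Z)**2 = (Z + sqrt(1 + Z))**2)
1 + q(-3)*1 = 1 + (-3 + sqrt(1 - 3))**2*1 = 1 + (-3 + sqrt(-2))**2*1 = 1 + (-3 + I*sqrt(2))**2*1 = 1 + (-3 + I*sqrt(2))**2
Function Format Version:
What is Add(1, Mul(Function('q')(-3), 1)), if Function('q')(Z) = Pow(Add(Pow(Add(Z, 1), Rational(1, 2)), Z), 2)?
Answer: Add(8, Mul(-6, I, Pow(2, Rational(1, 2)))) ≈ Add(8.0000, Mul(-8.4853, I))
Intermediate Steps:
Function('q')(Z) = Pow(Add(Z, Pow(Add(1, Z), Rational(1, 2))), 2) (Function('q')(Z) = Pow(Add(Pow(Add(1, Z), Rational(1, 2)), Z), 2) = Pow(Add(Z, Pow(Add(1, Z), Rational(1, 2))), 2))
Add(1, Mul(Function('q')(-3), 1)) = Add(1, Mul(Pow(Add(-3, Pow(Add(1, -3), Rational(1, 2))), 2), 1)) = Add(1, Mul(Pow(Add(-3, Pow(-2, Rational(1, 2))), 2), 1)) = Add(1, Mul(Pow(Add(-3, Mul(I, Pow(2, Rational(1, 2)))), 2), 1)) = Add(1, Pow(Add(-3, Mul(I, Pow(2, Rational(1, 2)))), 2))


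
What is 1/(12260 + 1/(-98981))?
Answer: 98981/1213507059 ≈ 8.1566e-5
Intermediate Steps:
1/(12260 + 1/(-98981)) = 1/(12260 - 1/98981) = 1/(1213507059/98981) = 98981/1213507059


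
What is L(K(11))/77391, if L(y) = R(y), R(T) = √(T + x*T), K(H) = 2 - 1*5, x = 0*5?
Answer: I*√3/77391 ≈ 2.2381e-5*I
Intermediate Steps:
x = 0
K(H) = -3 (K(H) = 2 - 5 = -3)
R(T) = √T (R(T) = √(T + 0*T) = √(T + 0) = √T)
L(y) = √y
L(K(11))/77391 = √(-3)/77391 = (I*√3)*(1/77391) = I*√3/77391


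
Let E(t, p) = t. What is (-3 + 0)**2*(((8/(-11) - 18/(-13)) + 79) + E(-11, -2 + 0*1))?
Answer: 88362/143 ≈ 617.92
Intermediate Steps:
(-3 + 0)**2*(((8/(-11) - 18/(-13)) + 79) + E(-11, -2 + 0*1)) = (-3 + 0)**2*(((8/(-11) - 18/(-13)) + 79) - 11) = (-3)**2*(((8*(-1/11) - 18*(-1/13)) + 79) - 11) = 9*(((-8/11 + 18/13) + 79) - 11) = 9*((94/143 + 79) - 11) = 9*(11391/143 - 11) = 9*(9818/143) = 88362/143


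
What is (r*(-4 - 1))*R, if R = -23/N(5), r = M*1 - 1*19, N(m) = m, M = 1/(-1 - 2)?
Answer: -1334/3 ≈ -444.67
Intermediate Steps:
M = -⅓ (M = 1/(-3) = -⅓ ≈ -0.33333)
r = -58/3 (r = -⅓*1 - 1*19 = -⅓ - 19 = -58/3 ≈ -19.333)
R = -23/5 ≈ -4.6000
(r*(-4 - 1))*R = -58*(-4 - 1)/3*(-23/5) = -58/3*(-5)*(-23/5) = (290/3)*(-23/5) = -1334/3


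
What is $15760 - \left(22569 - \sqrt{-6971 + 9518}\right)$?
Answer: $-6809 + 3 \sqrt{283} \approx -6758.5$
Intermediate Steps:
$15760 - \left(22569 - \sqrt{-6971 + 9518}\right) = 15760 - \left(22569 - \sqrt{2547}\right) = 15760 - \left(22569 - 3 \sqrt{283}\right) = -6809 + 3 \sqrt{283}$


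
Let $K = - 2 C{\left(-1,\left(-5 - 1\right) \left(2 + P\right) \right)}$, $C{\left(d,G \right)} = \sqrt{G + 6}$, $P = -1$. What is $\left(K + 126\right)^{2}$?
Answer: $15876$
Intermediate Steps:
$C{\left(d,G \right)} = \sqrt{6 + G}$
$K = 0$ ($K = - 2 \sqrt{6 + \left(-5 - 1\right) \left(2 - 1\right)} = - 2 \sqrt{6 - 6} = - 2 \sqrt{0} = \left(-2\right) 0 = 0$)
$\left(K + 126\right)^{2} = \left(0 + 126\right)^{2} = 126^{2} = 15876$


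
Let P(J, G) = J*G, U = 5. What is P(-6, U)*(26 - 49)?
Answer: 690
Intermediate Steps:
P(J, G) = G*J
P(-6, U)*(26 - 49) = (5*(-6))*(26 - 49) = -30*(-23) = 690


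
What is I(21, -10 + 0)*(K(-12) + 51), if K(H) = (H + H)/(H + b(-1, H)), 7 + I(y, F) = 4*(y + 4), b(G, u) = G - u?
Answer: 6975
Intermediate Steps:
I(y, F) = 9 + 4*y (I(y, F) = -7 + 4*(y + 4) = -7 + 4*(4 + y) = -7 + (16 + 4*y) = 9 + 4*y)
K(H) = -2*H (K(H) = (H + H)/(H + (-1 - H)) = (2*H)/(-1) = (2*H)*(-1) = -2*H)
I(21, -10 + 0)*(K(-12) + 51) = (9 + 4*21)*(-2*(-12) + 51) = (9 + 84)*(24 + 51) = 93*75 = 6975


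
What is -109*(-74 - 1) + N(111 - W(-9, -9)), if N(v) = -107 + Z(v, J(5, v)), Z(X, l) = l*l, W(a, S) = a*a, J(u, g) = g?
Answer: 8968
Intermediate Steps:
W(a, S) = a**2
Z(X, l) = l**2
N(v) = -107 + v**2
-109*(-74 - 1) + N(111 - W(-9, -9)) = -109*(-74 - 1) + (-107 + (111 - 1*(-9)**2)**2) = -109*(-75) + (-107 + (111 - 1*81)**2) = 8175 + (-107 + (111 - 81)**2) = 8175 + (-107 + 30**2) = 8175 + (-107 + 900) = 8175 + 793 = 8968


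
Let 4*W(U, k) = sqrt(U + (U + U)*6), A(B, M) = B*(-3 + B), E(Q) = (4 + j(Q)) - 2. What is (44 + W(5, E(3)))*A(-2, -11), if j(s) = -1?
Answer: 440 + 5*sqrt(65)/2 ≈ 460.16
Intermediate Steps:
E(Q) = 1 (E(Q) = (4 - 1) - 2 = 3 - 2 = 1)
W(U, k) = sqrt(13)*sqrt(U)/4 (W(U, k) = sqrt(U + (U + U)*6)/4 = sqrt(U + (2*U)*6)/4 = sqrt(U + 12*U)/4 = sqrt(13*U)/4 = (sqrt(13)*sqrt(U))/4 = sqrt(13)*sqrt(U)/4)
(44 + W(5, E(3)))*A(-2, -11) = (44 + sqrt(13)*sqrt(5)/4)*(-2*(-3 - 2)) = (44 + sqrt(65)/4)*(-2*(-5)) = (44 + sqrt(65)/4)*10 = 440 + 5*sqrt(65)/2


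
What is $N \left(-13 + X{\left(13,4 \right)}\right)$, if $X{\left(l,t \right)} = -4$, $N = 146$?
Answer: $-2482$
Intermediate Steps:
$N \left(-13 + X{\left(13,4 \right)}\right) = 146 \left(-13 - 4\right) = 146 \left(-17\right) = -2482$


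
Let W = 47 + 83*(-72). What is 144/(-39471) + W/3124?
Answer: -7105255/3736588 ≈ -1.9015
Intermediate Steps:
W = -5929 (W = 47 - 5976 = -5929)
144/(-39471) + W/3124 = 144/(-39471) - 5929/3124 = 144*(-1/39471) - 5929*1/3124 = -48/13157 - 539/284 = -7105255/3736588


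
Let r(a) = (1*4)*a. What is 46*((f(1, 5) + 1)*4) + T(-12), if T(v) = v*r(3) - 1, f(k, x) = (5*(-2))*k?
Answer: -1801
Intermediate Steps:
r(a) = 4*a
f(k, x) = -10*k
T(v) = -1 + 12*v (T(v) = v*(4*3) - 1 = v*12 - 1 = 12*v - 1 = -1 + 12*v)
46*((f(1, 5) + 1)*4) + T(-12) = 46*((-10*1 + 1)*4) + (-1 + 12*(-12)) = 46*((-10 + 1)*4) + (-1 - 144) = 46*(-9*4) - 145 = 46*(-36) - 145 = -1656 - 145 = -1801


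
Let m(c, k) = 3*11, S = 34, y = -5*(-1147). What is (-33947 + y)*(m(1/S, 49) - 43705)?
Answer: 1232074464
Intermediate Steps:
y = 5735
m(c, k) = 33
(-33947 + y)*(m(1/S, 49) - 43705) = (-33947 + 5735)*(33 - 43705) = -28212*(-43672) = 1232074464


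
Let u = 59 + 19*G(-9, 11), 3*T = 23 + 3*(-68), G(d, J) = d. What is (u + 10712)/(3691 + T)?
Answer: 7950/2723 ≈ 2.9196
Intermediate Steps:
T = -181/3 (T = (23 + 3*(-68))/3 = (23 - 204)/3 = (1/3)*(-181) = -181/3 ≈ -60.333)
u = -112 (u = 59 + 19*(-9) = 59 - 171 = -112)
(u + 10712)/(3691 + T) = (-112 + 10712)/(3691 - 181/3) = 10600/(10892/3) = 10600*(3/10892) = 7950/2723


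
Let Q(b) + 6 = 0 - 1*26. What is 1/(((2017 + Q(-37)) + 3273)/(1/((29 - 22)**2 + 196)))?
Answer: 1/1288210 ≈ 7.7627e-7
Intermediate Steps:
Q(b) = -32 (Q(b) = -6 + (0 - 1*26) = -6 + (0 - 26) = -6 - 26 = -32)
1/(((2017 + Q(-37)) + 3273)/(1/((29 - 22)**2 + 196))) = 1/(((2017 - 32) + 3273)/(1/((29 - 22)**2 + 196))) = 1/((1985 + 3273)/(1/(7**2 + 196))) = 1/(5258/(1/(49 + 196))) = 1/(5258/(1/245)) = 1/(5258*245) = 1/1288210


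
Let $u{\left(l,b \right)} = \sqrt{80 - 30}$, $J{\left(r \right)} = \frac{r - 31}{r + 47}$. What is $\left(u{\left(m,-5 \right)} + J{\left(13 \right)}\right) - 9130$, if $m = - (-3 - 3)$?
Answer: $- \frac{91303}{10} + 5 \sqrt{2} \approx -9123.2$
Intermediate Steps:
$J{\left(r \right)} = \frac{-31 + r}{47 + r}$
$m = 6$ ($m = \left(-1\right) \left(-6\right) = 6$)
$u{\left(l,b \right)} = 5 \sqrt{2}$ ($u{\left(l,b \right)} = \sqrt{50} = 5 \sqrt{2}$)
$\left(u{\left(m,-5 \right)} + J{\left(13 \right)}\right) - 9130 = \left(5 \sqrt{2} + \frac{-31 + 13}{47 + 13}\right) - 9130 = \left(5 \sqrt{2} + \frac{1}{60} \left(-18\right)\right) - 9130 = \left(5 \sqrt{2} - \frac{3}{10}\right) - 9130 = \left(- \frac{3}{10} + 5 \sqrt{2}\right) - 9130 = - \frac{91303}{10} + 5 \sqrt{2}$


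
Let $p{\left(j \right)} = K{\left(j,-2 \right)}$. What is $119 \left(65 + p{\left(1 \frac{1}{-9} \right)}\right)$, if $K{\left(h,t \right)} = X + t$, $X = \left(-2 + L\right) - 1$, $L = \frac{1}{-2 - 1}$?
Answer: $\frac{21301}{3} \approx 7100.3$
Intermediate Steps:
$L = - \frac{1}{3}$ ($L = \frac{1}{-3} = - \frac{1}{3} \approx -0.33333$)
$X = - \frac{10}{3}$ ($X = \left(-2 - \frac{1}{3}\right) - 1 = - \frac{7}{3} - 1 = - \frac{10}{3} \approx -3.3333$)
$K{\left(h,t \right)} = - \frac{10}{3} + t$
$p{\left(j \right)} = - \frac{16}{3}$ ($p{\left(j \right)} = - \frac{10}{3} - 2 = - \frac{16}{3}$)
$119 \left(65 + p{\left(1 \frac{1}{-9} \right)}\right) = 119 \left(65 - \frac{16}{3}\right) = 119 \cdot \frac{179}{3} = \frac{21301}{3}$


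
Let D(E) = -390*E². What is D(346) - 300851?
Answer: -46990091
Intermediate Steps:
D(346) - 300851 = -390*346² - 300851 = -390*119716 - 300851 = -46689240 - 300851 = -46990091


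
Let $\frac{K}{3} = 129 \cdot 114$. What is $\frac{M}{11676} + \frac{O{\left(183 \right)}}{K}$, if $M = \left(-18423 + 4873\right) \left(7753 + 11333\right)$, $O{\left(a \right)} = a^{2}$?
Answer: $- \frac{105640729517}{4769646} \approx -22149.0$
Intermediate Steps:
$K = 44118$ ($K = 3 \cdot 129 \cdot 114 = 3 \cdot 14706 = 44118$)
$M = -258615300$ ($M = \left(-13550\right) 19086 = -258615300$)
$\frac{M}{11676} + \frac{O{\left(183 \right)}}{K} = - \frac{258615300}{11676} + \frac{183^{2}}{44118} = \left(-258615300\right) \frac{1}{11676} + 33489 \cdot \frac{1}{44118} = - \frac{21551275}{973} + \frac{3721}{4902} = - \frac{105640729517}{4769646}$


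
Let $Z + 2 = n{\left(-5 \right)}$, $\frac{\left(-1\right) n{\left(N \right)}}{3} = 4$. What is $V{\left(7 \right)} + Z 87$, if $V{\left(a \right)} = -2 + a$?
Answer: $-1213$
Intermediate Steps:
$n{\left(N \right)} = -12$ ($n{\left(N \right)} = \left(-3\right) 4 = -12$)
$Z = -14$ ($Z = -2 - 12 = -14$)
$V{\left(7 \right)} + Z 87 = \left(-2 + 7\right) - 1218 = 5 - 1218 = -1213$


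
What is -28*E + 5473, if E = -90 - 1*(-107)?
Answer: 4997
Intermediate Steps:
E = 17 (E = -90 + 107 = 17)
-28*E + 5473 = -28*17 + 5473 = -476 + 5473 = 4997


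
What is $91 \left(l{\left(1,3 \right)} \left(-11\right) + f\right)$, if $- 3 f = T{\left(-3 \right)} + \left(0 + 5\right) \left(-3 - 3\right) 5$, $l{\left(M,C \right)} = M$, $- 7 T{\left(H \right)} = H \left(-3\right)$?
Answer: $3588$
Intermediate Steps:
$T{\left(H \right)} = \frac{3 H}{7}$ ($T{\left(H \right)} = - \frac{H \left(-3\right)}{7} = - \frac{\left(-3\right) H}{7} = \frac{3 H}{7}$)
$f = \frac{353}{7}$ ($f = - \frac{\frac{3}{7} \left(-3\right) + \left(0 + 5\right) \left(-3 - 3\right) 5}{3} = - \frac{- \frac{9}{7} + 5 \left(-6\right) 5}{3} = - \frac{- \frac{9}{7} - 150}{3} = \left(- \frac{1}{3}\right) \left(- \frac{1059}{7}\right) = \frac{353}{7} \approx 50.429$)
$91 \left(l{\left(1,3 \right)} \left(-11\right) + f\right) = 91 \left(1 \left(-11\right) + \frac{353}{7}\right) = 91 \left(-11 + \frac{353}{7}\right) = 91 \cdot \frac{276}{7} = 3588$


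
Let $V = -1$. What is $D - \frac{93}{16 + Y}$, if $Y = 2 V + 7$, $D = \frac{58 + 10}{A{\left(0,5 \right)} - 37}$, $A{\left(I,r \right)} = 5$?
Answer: $- \frac{367}{56} \approx -6.5536$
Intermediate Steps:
$D = - \frac{17}{8}$ ($D = \frac{58 + 10}{5 - 37} = \frac{68}{-32} = 68 \left(- \frac{1}{32}\right) = - \frac{17}{8} \approx -2.125$)
$Y = 5$ ($Y = 2 \left(-1\right) + 7 = -2 + 7 = 5$)
$D - \frac{93}{16 + Y} = - \frac{17}{8} - \frac{93}{16 + 5} = - \frac{17}{8} - \frac{93}{21} = - \frac{17}{8} - \frac{31}{7} = - \frac{367}{56}$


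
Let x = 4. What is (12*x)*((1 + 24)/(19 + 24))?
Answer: 1200/43 ≈ 27.907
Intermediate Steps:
(12*x)*((1 + 24)/(19 + 24)) = (12*4)*((1 + 24)/(19 + 24)) = 48*(25/43) = 1200/43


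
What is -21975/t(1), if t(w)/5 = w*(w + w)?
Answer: -4395/2 ≈ -2197.5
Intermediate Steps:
t(w) = 10*w**2 (t(w) = 5*(w*(w + w)) = 5*(w*(2*w)) = 5*(2*w**2) = 10*w**2)
-21975/t(1) = -21975/(10*1**2) = -21975/(10*1) = -21975/10 = -21975*1/10 = -4395/2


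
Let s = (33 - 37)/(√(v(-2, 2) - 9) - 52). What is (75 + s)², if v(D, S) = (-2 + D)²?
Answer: 40999365401/7273809 + 1619864*√7/7273809 ≈ 5637.2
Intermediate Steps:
s = -4/(-52 + √7) (s = (33 - 37)/(√((-2 - 2)² - 9) - 52) = -4/(√((-4)² - 9) - 52) = -4/(√(16 - 9) - 52) = -4/(√7 - 52) = -4/(-52 + √7) ≈ 0.081047)
(75 + s)² = (75 + (208/2697 + 4*√7/2697))² = (202483/2697 + 4*√7/2697)²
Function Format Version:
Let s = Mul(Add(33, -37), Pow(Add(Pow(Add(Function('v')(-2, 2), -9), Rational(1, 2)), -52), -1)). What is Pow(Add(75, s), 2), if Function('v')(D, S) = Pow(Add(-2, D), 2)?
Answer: Add(Rational(40999365401, 7273809), Mul(Rational(1619864, 7273809), Pow(7, Rational(1, 2)))) ≈ 5637.2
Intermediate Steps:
s = Mul(-4, Pow(Add(-52, Pow(7, Rational(1, 2))), -1)) (s = Mul(Add(33, -37), Pow(Add(Pow(Add(Pow(Add(-2, -2), 2), -9), Rational(1, 2)), -52), -1)) = Mul(-4, Pow(Add(Pow(Add(Pow(-4, 2), -9), Rational(1, 2)), -52), -1)) = Mul(-4, Pow(Add(Pow(Add(16, -9), Rational(1, 2)), -52), -1)) = Mul(-4, Pow(Add(Pow(7, Rational(1, 2)), -52), -1)) = Mul(-4, Pow(Add(-52, Pow(7, Rational(1, 2))), -1)) ≈ 0.081047)
Pow(Add(75, s), 2) = Pow(Add(75, Add(Rational(208, 2697), Mul(Rational(4, 2697), Pow(7, Rational(1, 2))))), 2) = Pow(Add(Rational(202483, 2697), Mul(Rational(4, 2697), Pow(7, Rational(1, 2)))), 2)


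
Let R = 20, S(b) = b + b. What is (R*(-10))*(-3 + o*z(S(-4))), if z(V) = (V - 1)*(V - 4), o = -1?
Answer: 22200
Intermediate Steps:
S(b) = 2*b
z(V) = (-1 + V)*(-4 + V)
(R*(-10))*(-3 + o*z(S(-4))) = (20*(-10))*(-3 - (4 + (2*(-4))**2 - 10*(-4))) = -200*(-3 - (4 + (-8)**2 - 5*(-8))) = -200*(-3 - (4 + 64 + 40)) = -200*(-3 - 1*108) = -200*(-3 - 108) = -200*(-111) = 22200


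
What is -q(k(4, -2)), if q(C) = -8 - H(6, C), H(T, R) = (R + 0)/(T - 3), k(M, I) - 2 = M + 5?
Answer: 35/3 ≈ 11.667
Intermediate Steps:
k(M, I) = 7 + M (k(M, I) = 2 + (M + 5) = 2 + (5 + M) = 7 + M)
H(T, R) = R/(-3 + T)
q(C) = -8 - C/3 (q(C) = -8 - C/(-3 + 6) = -8 - C/3)
-q(k(4, -2)) = -(-8 - (7 + 4)/3) = -(-8 - ⅓*11) = -(-8 - 11/3) = -1*(-35/3) = 35/3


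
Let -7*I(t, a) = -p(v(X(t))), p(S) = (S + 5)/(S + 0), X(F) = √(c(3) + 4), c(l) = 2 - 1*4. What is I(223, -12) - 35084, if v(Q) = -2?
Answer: -491179/14 ≈ -35084.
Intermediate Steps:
c(l) = -2 (c(l) = 2 - 4 = -2)
X(F) = √2 (X(F) = √(-2 + 4) = √2)
p(S) = (5 + S)/S
I(t, a) = -3/14 (I(t, a) = -(-1)*(5 - 2)/(-2)/7 = -(-1)*(-½*3)/7 = -(-1)*(-3)/(7*2) = -⅐*3/2 = -3/14)
I(223, -12) - 35084 = -3/14 - 35084 = -491179/14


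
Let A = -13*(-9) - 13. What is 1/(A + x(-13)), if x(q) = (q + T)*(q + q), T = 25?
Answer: -1/208 ≈ -0.0048077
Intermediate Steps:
A = 104 (A = 117 - 13 = 104)
x(q) = 2*q*(25 + q) (x(q) = (q + 25)*(q + q) = (25 + q)*(2*q) = 2*q*(25 + q))
1/(A + x(-13)) = 1/(104 + 2*(-13)*(25 - 13)) = 1/(104 + 2*(-13)*12) = 1/(104 - 312) = 1/(-208) = -1/208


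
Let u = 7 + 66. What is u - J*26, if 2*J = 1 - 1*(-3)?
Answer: 21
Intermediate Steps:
J = 2 (J = (1 - 1*(-3))/2 = (1 + 3)/2 = (½)*4 = 2)
u = 73
u - J*26 = 73 - 2*26 = 73 - 1*52 = 73 - 52 = 21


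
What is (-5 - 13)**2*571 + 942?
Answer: 185946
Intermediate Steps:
(-5 - 13)**2*571 + 942 = (-18)**2*571 + 942 = 324*571 + 942 = 185004 + 942 = 185946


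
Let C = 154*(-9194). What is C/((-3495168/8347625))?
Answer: 2954800473625/873792 ≈ 3.3816e+6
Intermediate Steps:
C = -1415876
C/((-3495168/8347625)) = -1415876/((-3495168/8347625)) = -1415876/((-3495168*1/8347625)) = -1415876/(-3495168/8347625) = -1415876*(-8347625/3495168) = 2954800473625/873792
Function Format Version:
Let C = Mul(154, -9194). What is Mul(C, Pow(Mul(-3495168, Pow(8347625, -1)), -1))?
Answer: Rational(2954800473625, 873792) ≈ 3.3816e+6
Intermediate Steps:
C = -1415876
Mul(C, Pow(Mul(-3495168, Pow(8347625, -1)), -1)) = Mul(-1415876, Pow(Mul(-3495168, Pow(8347625, -1)), -1)) = Mul(-1415876, Pow(Mul(-3495168, Rational(1, 8347625)), -1)) = Mul(-1415876, Pow(Rational(-3495168, 8347625), -1)) = Mul(-1415876, Rational(-8347625, 3495168)) = Rational(2954800473625, 873792)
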